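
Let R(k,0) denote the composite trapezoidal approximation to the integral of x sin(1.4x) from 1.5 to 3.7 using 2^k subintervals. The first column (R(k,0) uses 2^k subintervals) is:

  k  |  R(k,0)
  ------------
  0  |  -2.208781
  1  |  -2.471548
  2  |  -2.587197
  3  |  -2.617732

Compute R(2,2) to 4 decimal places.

-2.6302

R(1,1) = (4·(-2.471548) − (-2.208781)) / 3 = -2.559137
R(2,1) = (4·(-2.587197) − (-2.471548)) / 3 = -2.625747
R(2,2) = -2.625747 + (-2.625747 − (-2.559137))/15 = -2.630188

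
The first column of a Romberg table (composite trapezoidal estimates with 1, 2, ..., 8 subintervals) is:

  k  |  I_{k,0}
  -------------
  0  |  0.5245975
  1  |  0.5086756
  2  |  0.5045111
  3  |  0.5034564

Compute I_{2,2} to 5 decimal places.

I_{1,1} = 0.5086756 + (0.5086756 − 0.5245975)/3 = 0.5033683
I_{2,1} = 0.5045111 + (0.5045111 − 0.5086756)/3 = 0.5031229
I_{2,2} = (16·0.5031229 − 0.5033683) / 15 = 0.5031065

0.50311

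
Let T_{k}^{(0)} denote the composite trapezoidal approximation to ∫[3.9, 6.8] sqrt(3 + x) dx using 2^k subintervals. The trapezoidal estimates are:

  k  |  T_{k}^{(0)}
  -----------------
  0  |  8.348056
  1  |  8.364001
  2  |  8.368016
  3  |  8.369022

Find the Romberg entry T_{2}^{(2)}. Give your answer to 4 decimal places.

Richardson extrapolation on the trapezoidal column (denominator 4−1=3):
T_{1}^{(1)} = (4·8.364001 − 8.348056) / 3 = 8.369316
T_{2}^{(1)} = (4·8.368016 − 8.364001) / 3 = 8.369354
T_{2}^{(2)} = 8.369354 + (8.369354 − 8.369316)/15 = 8.369357
(Column j=1 coincides with Simpson's rule on the same nodes.)

8.3694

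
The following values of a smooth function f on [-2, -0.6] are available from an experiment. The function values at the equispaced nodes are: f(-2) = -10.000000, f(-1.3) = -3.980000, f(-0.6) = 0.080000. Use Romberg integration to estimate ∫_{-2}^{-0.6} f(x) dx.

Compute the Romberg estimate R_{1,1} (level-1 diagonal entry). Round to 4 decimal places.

R_{0,0} (trapezoid, 1 panel, h=1.4000): -6.944000
R_{1,0} (trapezoid, 2 panels, h=0.7000): -6.258000
R_{1,1} = -6.258000 + (-6.258000 − (-6.944000))/3 = -6.029333

-6.0293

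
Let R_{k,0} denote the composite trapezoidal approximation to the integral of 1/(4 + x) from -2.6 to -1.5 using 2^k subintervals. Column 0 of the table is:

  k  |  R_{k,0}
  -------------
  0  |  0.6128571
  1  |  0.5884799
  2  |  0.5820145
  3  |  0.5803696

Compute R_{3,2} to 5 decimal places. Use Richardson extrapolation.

R_{2,1} = 0.5820145 + (0.5820145 − 0.5884799)/3 = 0.5798594
R_{3,1} = (4·0.5803696 − 0.5820145) / 3 = 0.5798213
R_{3,2} = (16·0.5798213 − 0.5798594) / 15 = 0.5798188

0.57982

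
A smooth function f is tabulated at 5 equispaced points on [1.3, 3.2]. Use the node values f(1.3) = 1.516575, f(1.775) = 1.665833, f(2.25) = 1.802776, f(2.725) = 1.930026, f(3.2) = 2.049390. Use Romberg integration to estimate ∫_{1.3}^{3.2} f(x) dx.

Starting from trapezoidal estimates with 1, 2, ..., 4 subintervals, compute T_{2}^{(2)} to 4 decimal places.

3.4129

T_{0}^{(0)} (trapezoid, 1 panel, h=1.9000): 3.387667
T_{1}^{(0)} (trapezoid, 2 panels, h=0.9500): 3.406471
T_{2}^{(0)} (trapezoid, 4 panels, h=0.4750): 3.411268
T_{1}^{(1)} = 3.406471 + (3.406471 − 3.387667)/3 = 3.412739
T_{2}^{(1)} = 3.411268 + (3.411268 − 3.406471)/3 = 3.412867
T_{2}^{(2)} = 3.412867 + (3.412867 − 3.412739)/15 = 3.412876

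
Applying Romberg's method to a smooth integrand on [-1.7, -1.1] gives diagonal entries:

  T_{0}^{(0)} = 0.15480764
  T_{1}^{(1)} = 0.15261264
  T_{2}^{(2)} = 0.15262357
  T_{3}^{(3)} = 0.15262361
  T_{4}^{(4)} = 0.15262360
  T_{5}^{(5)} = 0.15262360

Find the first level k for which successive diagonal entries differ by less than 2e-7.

|T_{1}^{(1)} − T_{0}^{(0)}| = 0.00219500 ≥ 2e-7
|T_{2}^{(2)} − T_{1}^{(1)}| = 0.00001093 ≥ 2e-7
|T_{3}^{(3)} − T_{2}^{(2)}| = 0.00000004 < 2e-7

k = 3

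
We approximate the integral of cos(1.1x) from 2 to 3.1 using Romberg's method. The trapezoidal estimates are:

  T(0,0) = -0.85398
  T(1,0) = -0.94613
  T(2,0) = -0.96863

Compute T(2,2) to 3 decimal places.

-0.976

Richardson extrapolation on the trapezoidal column (denominator 4−1=3):
T(1,1) = (4·(-0.94613) − (-0.85398)) / 3 = -0.97685
T(2,1) = (4·(-0.96863) − (-0.94613)) / 3 = -0.97613
T(2,2) = -0.97613 + (-0.97613 − (-0.97685))/15 = -0.97608
(Column j=1 coincides with Simpson's rule on the same nodes.)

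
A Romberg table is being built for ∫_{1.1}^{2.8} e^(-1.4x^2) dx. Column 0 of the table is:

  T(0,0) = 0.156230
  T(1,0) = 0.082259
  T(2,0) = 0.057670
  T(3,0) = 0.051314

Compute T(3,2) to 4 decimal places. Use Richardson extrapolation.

Richardson extrapolation on the trapezoidal column (denominator 4−1=3):
T(2,1) = (4·0.057670 − 0.082259) / 3 = 0.049474
T(3,1) = (4·0.051314 − 0.057670) / 3 = 0.049195
T(3,2) = (16·0.049195 − 0.049474) / 15 = 0.049176

0.0492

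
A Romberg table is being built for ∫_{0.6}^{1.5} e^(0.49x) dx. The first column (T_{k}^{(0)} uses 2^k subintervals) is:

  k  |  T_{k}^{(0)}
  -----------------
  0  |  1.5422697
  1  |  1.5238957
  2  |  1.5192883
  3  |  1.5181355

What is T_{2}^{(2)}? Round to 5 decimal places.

Richardson extrapolation on the trapezoidal column (denominator 4−1=3):
T_{1}^{(1)} = (4·1.5238957 − 1.5422697) / 3 = 1.5177710
T_{2}^{(1)} = (4·1.5192883 − 1.5238957) / 3 = 1.5177525
T_{2}^{(2)} = 1.5177525 + (1.5177525 − 1.5177710)/15 = 1.5177513

1.51775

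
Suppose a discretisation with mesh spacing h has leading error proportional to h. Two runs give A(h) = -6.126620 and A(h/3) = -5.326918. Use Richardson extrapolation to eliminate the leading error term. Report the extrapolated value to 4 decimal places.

-4.9271

The leading error scales as h; refining by a factor of 3 reduces it by 3^1 = 3.
Extrapolated value = (3·A(h/3) − A(h)) / (3 − 1)
= (3·(-5.326918) − (-6.126620)) / 2
= -9.854134 / 2 = -4.927067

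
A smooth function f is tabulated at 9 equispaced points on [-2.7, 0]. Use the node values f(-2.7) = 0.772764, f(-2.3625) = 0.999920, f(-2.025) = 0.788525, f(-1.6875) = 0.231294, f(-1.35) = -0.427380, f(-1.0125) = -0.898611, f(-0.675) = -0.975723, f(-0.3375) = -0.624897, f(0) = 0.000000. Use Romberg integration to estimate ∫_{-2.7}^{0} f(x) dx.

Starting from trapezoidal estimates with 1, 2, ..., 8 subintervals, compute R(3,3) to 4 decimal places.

-0.1828

R(0,0) (trapezoid, 1 panel, h=2.7000): 1.043231
R(1,0) (trapezoid, 2 panels, h=1.3500): -0.055347
R(2,0) (trapezoid, 4 panels, h=0.6750): -0.154032
R(3,0) (trapezoid, 8 panels, h=0.3375): -0.175665
R(1,1) = -0.055347 + (-0.055347 − 1.043231)/3 = -0.421540
R(2,1) = -0.154032 + (-0.154032 − (-0.055347))/3 = -0.186927
R(3,1) = -0.175665 + (-0.175665 − (-0.154032))/3 = -0.182876
R(2,2) = -0.186927 + (-0.186927 − (-0.421540))/15 = -0.171286
R(3,2) = -0.182876 + (-0.182876 − (-0.186927))/15 = -0.182606
R(3,3) = -0.182606 + (-0.182606 − (-0.171286))/63 = -0.182786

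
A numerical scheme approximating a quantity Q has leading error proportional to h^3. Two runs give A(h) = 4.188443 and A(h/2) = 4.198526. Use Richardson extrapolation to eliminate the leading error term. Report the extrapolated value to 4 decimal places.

The leading error scales as h^3; refining by a factor of 2 reduces it by 2^3 = 8.
Extrapolated value = (8·A(h/2) − A(h)) / (8 − 1)
= (8·4.198526 − 4.188443) / 7
= 29.399765 / 7 = 4.199966

4.2000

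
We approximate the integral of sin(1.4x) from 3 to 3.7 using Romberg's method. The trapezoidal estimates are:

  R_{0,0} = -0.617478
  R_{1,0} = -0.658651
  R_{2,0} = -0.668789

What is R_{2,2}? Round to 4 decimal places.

-0.6722

Richardson extrapolation on the trapezoidal column (denominator 4−1=3):
R_{1,1} = (4·(-0.658651) − (-0.617478)) / 3 = -0.672375
R_{2,1} = -0.668789 + (-0.668789 − (-0.658651))/3 = -0.672168
R_{2,2} = -0.672168 + (-0.672168 − (-0.672375))/15 = -0.672154
(Column j=1 coincides with Simpson's rule on the same nodes.)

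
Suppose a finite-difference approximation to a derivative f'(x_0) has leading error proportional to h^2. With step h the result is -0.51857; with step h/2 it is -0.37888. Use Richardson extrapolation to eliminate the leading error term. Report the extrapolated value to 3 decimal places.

-0.332

The leading error scales as h^2; refining by a factor of 2 reduces it by 2^2 = 4.
Extrapolated value = (4·A(h/2) − A(h)) / (4 − 1)
= (4·(-0.37888) − (-0.51857)) / 3
= -0.99695 / 3 = -0.33232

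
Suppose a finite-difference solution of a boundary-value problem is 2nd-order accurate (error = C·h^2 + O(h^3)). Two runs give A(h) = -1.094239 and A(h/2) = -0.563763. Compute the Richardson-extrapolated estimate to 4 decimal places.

-0.3869

The leading error scales as h^2; refining by a factor of 2 reduces it by 2^2 = 4.
Extrapolated value = (4·A(h/2) − A(h)) / (4 − 1)
= (4·(-0.563763) − (-1.094239)) / 3
= -1.160813 / 3 = -0.386938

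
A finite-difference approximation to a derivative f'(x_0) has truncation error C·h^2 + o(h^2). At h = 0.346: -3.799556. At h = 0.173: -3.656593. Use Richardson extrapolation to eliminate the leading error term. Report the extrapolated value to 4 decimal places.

The leading error scales as h^2; refining by a factor of 2 reduces it by 2^2 = 4.
Extrapolated value = (4·A(h/2) − A(h)) / (4 − 1)
= (4·(-3.656593) − (-3.799556)) / 3
= -10.826816 / 3 = -3.608939

-3.6089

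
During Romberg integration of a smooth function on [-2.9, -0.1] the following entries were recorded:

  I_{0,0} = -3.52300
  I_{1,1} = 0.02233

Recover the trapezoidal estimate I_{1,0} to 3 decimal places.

-0.864

From I_{1,1} = (4·I_{1,0} − I_{0,0})/3, solve for I_{1,0}:
4·I_{1,0} = 3·0.02233 + (-3.52300) = -3.45601
I_{1,0} = -0.86400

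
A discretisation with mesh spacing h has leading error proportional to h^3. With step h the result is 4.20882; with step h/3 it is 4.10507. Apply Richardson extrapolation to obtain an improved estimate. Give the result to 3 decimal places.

The leading error scales as h^3; refining by a factor of 3 reduces it by 3^3 = 27.
Extrapolated value = (27·A(h/3) − A(h)) / (27 − 1)
= (27·4.10507 − 4.20882) / 26
= 106.62807 / 26 = 4.10108

4.101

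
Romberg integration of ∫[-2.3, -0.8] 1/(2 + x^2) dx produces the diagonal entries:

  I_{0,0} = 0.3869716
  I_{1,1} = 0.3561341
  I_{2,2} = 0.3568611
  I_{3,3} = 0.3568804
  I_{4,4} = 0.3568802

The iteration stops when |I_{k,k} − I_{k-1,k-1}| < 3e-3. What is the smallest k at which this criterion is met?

|I_{1,1} − I_{0,0}| = 0.0308375 ≥ 3e-3
|I_{2,2} − I_{1,1}| = 0.0007270 < 3e-3

k = 2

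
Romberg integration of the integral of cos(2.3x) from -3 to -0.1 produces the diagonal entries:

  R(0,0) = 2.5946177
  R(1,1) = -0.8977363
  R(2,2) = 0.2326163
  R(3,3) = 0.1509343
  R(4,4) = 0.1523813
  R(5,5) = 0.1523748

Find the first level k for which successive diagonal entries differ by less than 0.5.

|R(1,1) − R(0,0)| = 3.4923540 ≥ 0.5
|R(2,2) − R(1,1)| = 1.1303526 ≥ 0.5
|R(3,3) − R(2,2)| = 0.0816820 < 0.5

k = 3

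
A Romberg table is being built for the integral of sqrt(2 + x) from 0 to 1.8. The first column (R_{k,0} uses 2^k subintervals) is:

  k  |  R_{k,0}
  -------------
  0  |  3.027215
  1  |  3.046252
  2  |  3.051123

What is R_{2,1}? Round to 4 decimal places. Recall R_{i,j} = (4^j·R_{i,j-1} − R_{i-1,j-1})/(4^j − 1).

Richardson extrapolation on the trapezoidal column (denominator 4−1=3):
R_{2,1} = (4·3.051123 − 3.046252) / 3 = 3.052747
(Column j=1 coincides with Simpson's rule on the same nodes.)

3.0527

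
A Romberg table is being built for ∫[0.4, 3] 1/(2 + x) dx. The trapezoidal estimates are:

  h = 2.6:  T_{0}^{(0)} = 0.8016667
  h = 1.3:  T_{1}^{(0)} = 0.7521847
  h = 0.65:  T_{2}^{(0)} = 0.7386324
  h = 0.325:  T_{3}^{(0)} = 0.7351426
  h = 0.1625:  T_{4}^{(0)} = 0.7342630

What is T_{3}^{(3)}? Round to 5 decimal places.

Richardson extrapolation on the trapezoidal column (denominator 4−1=3):
T_{1}^{(1)} = 0.7521847 + (0.7521847 − 0.8016667)/3 = 0.7356907
T_{2}^{(1)} = 0.7386324 + (0.7386324 − 0.7521847)/3 = 0.7341150
T_{3}^{(1)} = (4·0.7351426 − 0.7386324) / 3 = 0.7339793
T_{2}^{(2)} = 0.7341150 + (0.7341150 − 0.7356907)/15 = 0.7340100
T_{3}^{(2)} = (16·0.7339793 − 0.7341150) / 15 = 0.7339703
T_{3}^{(3)} = (64·0.7339703 − 0.7340100) / 63 = 0.7339697

0.73397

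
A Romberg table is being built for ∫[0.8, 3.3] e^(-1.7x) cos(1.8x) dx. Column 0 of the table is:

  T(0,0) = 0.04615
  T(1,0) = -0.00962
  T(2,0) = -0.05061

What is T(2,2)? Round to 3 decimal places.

-0.067

Richardson extrapolation on the trapezoidal column (denominator 4−1=3):
T(1,1) = (4·(-0.00962) − 0.04615) / 3 = -0.02821
T(2,1) = -0.05061 + (-0.05061 − (-0.00962))/3 = -0.06427
T(2,2) = (16·(-0.06427) − (-0.02821)) / 15 = -0.06667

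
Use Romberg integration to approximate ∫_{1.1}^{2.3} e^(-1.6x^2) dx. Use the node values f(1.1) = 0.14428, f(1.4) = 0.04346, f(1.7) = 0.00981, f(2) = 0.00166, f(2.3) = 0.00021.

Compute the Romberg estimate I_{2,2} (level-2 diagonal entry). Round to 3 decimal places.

I_{0,0} (trapezoid, 1 panel, h=1.2000): 0.08669
I_{1,0} (trapezoid, 2 panels, h=0.6000): 0.04923
I_{2,0} (trapezoid, 4 panels, h=0.3000): 0.03815
I_{1,1} = 0.04923 + (0.04923 − 0.08669)/3 = 0.03674
I_{2,1} = 0.03815 + (0.03815 − 0.04923)/3 = 0.03446
I_{2,2} = 0.03446 + (0.03446 − 0.03674)/15 = 0.03431

0.034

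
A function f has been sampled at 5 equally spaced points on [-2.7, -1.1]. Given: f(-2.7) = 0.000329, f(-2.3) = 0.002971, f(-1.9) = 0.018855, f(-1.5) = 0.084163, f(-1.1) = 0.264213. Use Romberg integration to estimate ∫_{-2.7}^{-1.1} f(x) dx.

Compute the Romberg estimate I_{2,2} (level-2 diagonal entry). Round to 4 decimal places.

0.0865

I_{0,0} (trapezoid, 1 panel, h=1.6000): 0.211634
I_{1,0} (trapezoid, 2 panels, h=0.8000): 0.120901
I_{2,0} (trapezoid, 4 panels, h=0.4000): 0.095304
I_{1,1} = 0.120901 + (0.120901 − 0.211634)/3 = 0.090657
I_{2,1} = 0.095304 + (0.095304 − 0.120901)/3 = 0.086772
I_{2,2} = 0.086772 + (0.086772 − 0.090657)/15 = 0.086513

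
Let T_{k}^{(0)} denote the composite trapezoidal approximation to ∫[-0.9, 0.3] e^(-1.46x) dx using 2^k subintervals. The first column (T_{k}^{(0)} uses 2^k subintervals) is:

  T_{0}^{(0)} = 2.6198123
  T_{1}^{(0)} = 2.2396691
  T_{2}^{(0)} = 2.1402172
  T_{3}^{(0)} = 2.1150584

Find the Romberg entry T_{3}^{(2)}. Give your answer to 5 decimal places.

T_{2}^{(1)} = (4·2.1402172 − 2.2396691) / 3 = 2.1070666
T_{3}^{(1)} = (4·2.1150584 − 2.1402172) / 3 = 2.1066721
T_{3}^{(2)} = (16·2.1066721 − 2.1070666) / 15 = 2.1066458

2.10665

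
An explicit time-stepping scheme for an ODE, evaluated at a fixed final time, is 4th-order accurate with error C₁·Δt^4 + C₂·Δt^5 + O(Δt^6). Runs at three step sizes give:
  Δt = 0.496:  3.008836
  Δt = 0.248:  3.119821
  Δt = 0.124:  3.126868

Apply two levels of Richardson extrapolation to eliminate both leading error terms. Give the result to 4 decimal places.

3.1273

First eliminate the Δt^4 term (factor 2^4 = 16):
  B₁ = (16·3.119821 − 3.008836)/15 = 3.127220
  B₂ = (16·3.126868 − 3.119821)/15 = 3.127338
Then eliminate the Δt^5 term (factor 2^5 = 32):
  (32·3.127338 − 3.127220)/31 = 3.127342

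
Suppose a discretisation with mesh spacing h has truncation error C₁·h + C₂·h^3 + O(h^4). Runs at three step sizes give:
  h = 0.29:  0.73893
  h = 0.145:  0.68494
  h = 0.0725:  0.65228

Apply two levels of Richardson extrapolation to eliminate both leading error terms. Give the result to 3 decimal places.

First eliminate the h term (factor 2^1 = 2):
  B₁ = (2·0.68494 − 0.73893)/1 = 0.63095
  B₂ = (2·0.65228 − 0.68494)/1 = 0.61962
Then eliminate the h^3 term (factor 2^3 = 8):
  (8·0.61962 − 0.63095)/7 = 0.61800

0.618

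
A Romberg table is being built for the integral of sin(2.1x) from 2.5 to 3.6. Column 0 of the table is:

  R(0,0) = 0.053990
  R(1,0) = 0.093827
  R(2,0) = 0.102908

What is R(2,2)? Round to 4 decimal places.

0.1059

R(1,1) = (4·0.093827 − 0.053990) / 3 = 0.107106
R(2,1) = 0.102908 + (0.102908 − 0.093827)/3 = 0.105935
R(2,2) = 0.105935 + (0.105935 − 0.107106)/15 = 0.105857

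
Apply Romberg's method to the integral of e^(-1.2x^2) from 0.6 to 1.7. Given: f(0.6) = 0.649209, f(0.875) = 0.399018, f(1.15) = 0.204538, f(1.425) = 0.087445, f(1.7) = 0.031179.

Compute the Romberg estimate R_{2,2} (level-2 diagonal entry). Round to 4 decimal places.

R_{0,0} (trapezoid, 1 panel, h=1.1000): 0.374213
R_{1,0} (trapezoid, 2 panels, h=0.5500): 0.299603
R_{2,0} (trapezoid, 4 panels, h=0.2750): 0.283579
R_{1,1} = 0.299603 + (0.299603 − 0.374213)/3 = 0.274733
R_{2,1} = 0.283579 + (0.283579 − 0.299603)/3 = 0.278238
R_{2,2} = 0.278238 + (0.278238 − 0.274733)/15 = 0.278472

0.2785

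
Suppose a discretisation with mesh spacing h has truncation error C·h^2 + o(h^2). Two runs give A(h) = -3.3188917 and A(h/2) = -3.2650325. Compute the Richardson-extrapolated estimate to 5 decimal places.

The leading error scales as h^2; refining by a factor of 2 reduces it by 2^2 = 4.
Extrapolated value = (4·A(h/2) − A(h)) / (4 − 1)
= (4·(-3.2650325) − (-3.3188917)) / 3
= -9.7412383 / 3 = -3.2470794

-3.24708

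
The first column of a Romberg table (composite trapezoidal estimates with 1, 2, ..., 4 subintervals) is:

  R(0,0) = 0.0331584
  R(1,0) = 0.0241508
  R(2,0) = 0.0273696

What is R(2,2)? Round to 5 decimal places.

0.02893

R(1,1) = (4·0.0241508 − 0.0331584) / 3 = 0.0211483
R(2,1) = (4·0.0273696 − 0.0241508) / 3 = 0.0284425
R(2,2) = 0.0284425 + (0.0284425 − 0.0211483)/15 = 0.0289288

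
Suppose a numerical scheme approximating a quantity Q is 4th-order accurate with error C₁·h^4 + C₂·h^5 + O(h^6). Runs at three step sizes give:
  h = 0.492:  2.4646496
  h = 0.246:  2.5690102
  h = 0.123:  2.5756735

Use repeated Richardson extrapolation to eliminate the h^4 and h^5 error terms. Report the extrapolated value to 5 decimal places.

2.57612

First eliminate the h^4 term (factor 2^4 = 16):
  B₁ = (16·2.5690102 − 2.4646496)/15 = 2.5759676
  B₂ = (16·2.5756735 − 2.5690102)/15 = 2.5761177
Then eliminate the h^5 term (factor 2^5 = 32):
  (32·2.5761177 − 2.5759676)/31 = 2.5761225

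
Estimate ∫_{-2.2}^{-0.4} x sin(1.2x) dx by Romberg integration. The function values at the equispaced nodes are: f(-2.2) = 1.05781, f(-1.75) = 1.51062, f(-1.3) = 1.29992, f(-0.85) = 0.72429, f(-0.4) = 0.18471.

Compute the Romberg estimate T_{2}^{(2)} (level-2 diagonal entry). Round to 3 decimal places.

1.916

T_{0}^{(0)} (trapezoid, 1 panel, h=1.8000): 1.11827
T_{1}^{(0)} (trapezoid, 2 panels, h=0.9000): 1.72906
T_{2}^{(0)} (trapezoid, 4 panels, h=0.4500): 1.87024
T_{1}^{(1)} = 1.72906 + (1.72906 − 1.11827)/3 = 1.93266
T_{2}^{(1)} = 1.87024 + (1.87024 − 1.72906)/3 = 1.91730
T_{2}^{(2)} = 1.91730 + (1.91730 − 1.93266)/15 = 1.91628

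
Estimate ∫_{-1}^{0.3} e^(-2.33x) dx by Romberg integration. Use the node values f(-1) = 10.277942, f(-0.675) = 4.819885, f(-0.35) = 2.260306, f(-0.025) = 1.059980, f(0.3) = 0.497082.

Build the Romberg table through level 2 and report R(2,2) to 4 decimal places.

4.1991

R(0,0) (trapezoid, 1 panel, h=1.3000): 7.003766
R(1,0) (trapezoid, 2 panels, h=0.6500): 4.971082
R(2,0) (trapezoid, 4 panels, h=0.3250): 4.396497
R(1,1) = 4.971082 + (4.971082 − 7.003766)/3 = 4.293521
R(2,1) = 4.396497 + (4.396497 − 4.971082)/3 = 4.204969
R(2,2) = 4.204969 + (4.204969 − 4.293521)/15 = 4.199066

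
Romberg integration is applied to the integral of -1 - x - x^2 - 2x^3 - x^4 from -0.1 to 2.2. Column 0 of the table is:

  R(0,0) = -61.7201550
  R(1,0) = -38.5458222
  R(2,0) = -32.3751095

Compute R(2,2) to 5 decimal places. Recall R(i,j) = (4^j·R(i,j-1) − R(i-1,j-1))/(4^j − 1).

Richardson extrapolation on the trapezoidal column (denominator 4−1=3):
R(1,1) = -38.5458222 + (-38.5458222 − (-61.7201550))/3 = -30.8210446
R(2,1) = -32.3751095 + (-32.3751095 − (-38.5458222))/3 = -30.3182053
R(2,2) = -30.3182053 + (-30.3182053 − (-30.8210446))/15 = -30.2846827

-30.28468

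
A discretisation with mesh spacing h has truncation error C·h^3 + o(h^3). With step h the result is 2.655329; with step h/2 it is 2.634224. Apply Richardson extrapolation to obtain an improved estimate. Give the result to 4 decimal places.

2.6312

The leading error scales as h^3; refining by a factor of 2 reduces it by 2^3 = 8.
Extrapolated value = (8·A(h/2) − A(h)) / (8 − 1)
= (8·2.634224 − 2.655329) / 7
= 18.418463 / 7 = 2.631209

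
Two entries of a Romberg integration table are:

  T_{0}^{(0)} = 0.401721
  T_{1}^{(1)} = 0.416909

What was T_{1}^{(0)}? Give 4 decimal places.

0.4131

From T_{1}^{(1)} = (4·T_{1}^{(0)} − T_{0}^{(0)})/3, solve for T_{1}^{(0)}:
4·T_{1}^{(0)} = 3·0.416909 + 0.401721 = 1.652448
T_{1}^{(0)} = 0.413112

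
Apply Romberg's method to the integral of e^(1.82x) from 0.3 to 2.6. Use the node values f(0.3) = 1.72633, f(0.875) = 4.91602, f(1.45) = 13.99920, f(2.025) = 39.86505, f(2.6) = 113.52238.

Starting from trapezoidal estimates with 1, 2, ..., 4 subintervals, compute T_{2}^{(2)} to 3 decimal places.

T_{0}^{(0)} (trapezoid, 1 panel, h=2.3000): 132.53602
T_{1}^{(0)} (trapezoid, 2 panels, h=1.1500): 82.36709
T_{2}^{(0)} (trapezoid, 4 panels, h=0.5750): 66.93266
T_{1}^{(1)} = 82.36709 + (82.36709 − 132.53602)/3 = 65.64411
T_{2}^{(1)} = 66.93266 + (66.93266 − 82.36709)/3 = 61.78785
T_{2}^{(2)} = 61.78785 + (61.78785 − 65.64411)/15 = 61.53077

61.531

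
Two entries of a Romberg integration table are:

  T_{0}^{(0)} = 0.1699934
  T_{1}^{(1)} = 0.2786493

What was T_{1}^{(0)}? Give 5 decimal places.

From T_{1}^{(1)} = (4·T_{1}^{(0)} − T_{0}^{(0)})/3, solve for T_{1}^{(0)}:
4·T_{1}^{(0)} = 3·0.2786493 + 0.1699934 = 1.0059413
T_{1}^{(0)} = 0.2514853

0.25149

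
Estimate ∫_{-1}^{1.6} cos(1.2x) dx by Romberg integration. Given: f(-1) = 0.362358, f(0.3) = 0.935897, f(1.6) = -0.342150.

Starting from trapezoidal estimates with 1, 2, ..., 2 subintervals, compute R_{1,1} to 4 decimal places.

R_{0,0} (trapezoid, 1 panel, h=2.6000): 0.026270
R_{1,0} (trapezoid, 2 panels, h=1.3000): 1.229801
R_{1,1} = 1.229801 + (1.229801 − 0.026270)/3 = 1.630978

1.6310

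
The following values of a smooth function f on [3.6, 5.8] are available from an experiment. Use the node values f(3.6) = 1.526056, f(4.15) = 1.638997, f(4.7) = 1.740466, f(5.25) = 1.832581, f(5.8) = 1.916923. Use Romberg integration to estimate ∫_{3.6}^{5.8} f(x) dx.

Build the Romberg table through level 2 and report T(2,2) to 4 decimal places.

3.8152

T(0,0) (trapezoid, 1 panel, h=2.2000): 3.787277
T(1,0) (trapezoid, 2 panels, h=1.1000): 3.808151
T(2,0) (trapezoid, 4 panels, h=0.5500): 3.813443
T(1,1) = 3.808151 + (3.808151 − 3.787277)/3 = 3.815109
T(2,1) = 3.813443 + (3.813443 − 3.808151)/3 = 3.815207
T(2,2) = 3.815207 + (3.815207 − 3.815109)/15 = 3.815214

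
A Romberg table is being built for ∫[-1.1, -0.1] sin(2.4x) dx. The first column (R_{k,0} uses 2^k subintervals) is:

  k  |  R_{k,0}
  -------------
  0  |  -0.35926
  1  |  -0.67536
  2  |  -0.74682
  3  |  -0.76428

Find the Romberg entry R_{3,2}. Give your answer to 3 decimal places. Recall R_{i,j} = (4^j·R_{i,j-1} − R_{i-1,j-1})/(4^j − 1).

Richardson extrapolation on the trapezoidal column (denominator 4−1=3):
R_{2,1} = -0.74682 + (-0.74682 − (-0.67536))/3 = -0.77064
R_{3,1} = -0.76428 + (-0.76428 − (-0.74682))/3 = -0.77010
R_{3,2} = (16·(-0.77010) − (-0.77064)) / 15 = -0.77006

-0.770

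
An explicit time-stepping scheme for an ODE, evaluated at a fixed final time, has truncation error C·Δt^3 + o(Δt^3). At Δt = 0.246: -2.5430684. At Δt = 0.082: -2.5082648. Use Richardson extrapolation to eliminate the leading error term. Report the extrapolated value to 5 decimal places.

The leading error scales as Δt^3; refining by a factor of 3 reduces it by 3^3 = 27.
Extrapolated value = (27·A(Δt/3) − A(Δt)) / (27 − 1)
= (27·(-2.5082648) − (-2.5430684)) / 26
= -65.1800812 / 26 = -2.5069262

-2.50693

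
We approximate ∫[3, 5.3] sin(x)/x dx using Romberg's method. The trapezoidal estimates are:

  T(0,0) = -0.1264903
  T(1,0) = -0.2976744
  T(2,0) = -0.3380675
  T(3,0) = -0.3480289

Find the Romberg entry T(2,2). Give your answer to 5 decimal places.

-0.35132

T(1,1) = -0.2976744 + (-0.2976744 − (-0.1264903))/3 = -0.3547358
T(2,1) = (4·(-0.3380675) − (-0.2976744)) / 3 = -0.3515319
T(2,2) = (16·(-0.3515319) − (-0.3547358)) / 15 = -0.3513183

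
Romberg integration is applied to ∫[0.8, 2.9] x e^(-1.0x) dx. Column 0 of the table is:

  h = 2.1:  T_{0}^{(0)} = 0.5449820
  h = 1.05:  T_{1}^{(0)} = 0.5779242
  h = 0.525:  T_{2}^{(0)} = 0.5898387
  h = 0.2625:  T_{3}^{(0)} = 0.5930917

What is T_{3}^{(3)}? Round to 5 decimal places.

Richardson extrapolation on the trapezoidal column (denominator 4−1=3):
T_{1}^{(1)} = (4·0.5779242 − 0.5449820) / 3 = 0.5889049
T_{2}^{(1)} = (4·0.5898387 − 0.5779242) / 3 = 0.5938102
T_{3}^{(1)} = 0.5930917 + (0.5930917 − 0.5898387)/3 = 0.5941760
T_{2}^{(2)} = 0.5938102 + (0.5938102 − 0.5889049)/15 = 0.5941372
T_{3}^{(2)} = 0.5941760 + (0.5941760 − 0.5938102)/15 = 0.5942004
T_{3}^{(3)} = (64·0.5942004 − 0.5941372) / 63 = 0.5942014
(Column j=1 coincides with Simpson's rule on the same nodes.)

0.59420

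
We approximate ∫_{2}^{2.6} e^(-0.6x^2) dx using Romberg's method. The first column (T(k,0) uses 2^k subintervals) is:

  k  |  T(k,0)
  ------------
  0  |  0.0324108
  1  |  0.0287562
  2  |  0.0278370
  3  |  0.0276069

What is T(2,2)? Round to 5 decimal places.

T(1,1) = 0.0287562 + (0.0287562 − 0.0324108)/3 = 0.0275380
T(2,1) = (4·0.0278370 − 0.0287562) / 3 = 0.0275306
T(2,2) = 0.0275306 + (0.0275306 − 0.0275380)/15 = 0.0275301

0.02753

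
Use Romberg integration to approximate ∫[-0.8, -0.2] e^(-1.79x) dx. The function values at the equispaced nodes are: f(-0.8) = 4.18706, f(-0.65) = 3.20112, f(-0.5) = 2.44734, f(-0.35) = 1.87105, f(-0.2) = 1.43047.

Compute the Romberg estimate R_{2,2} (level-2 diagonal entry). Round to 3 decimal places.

1.540

R_{0,0} (trapezoid, 1 panel, h=0.6000): 1.68526
R_{1,0} (trapezoid, 2 panels, h=0.3000): 1.57683
R_{2,0} (trapezoid, 4 panels, h=0.1500): 1.54924
R_{1,1} = 1.57683 + (1.57683 − 1.68526)/3 = 1.54069
R_{2,1} = 1.54924 + (1.54924 − 1.57683)/3 = 1.54004
R_{2,2} = 1.54004 + (1.54004 − 1.54069)/15 = 1.54000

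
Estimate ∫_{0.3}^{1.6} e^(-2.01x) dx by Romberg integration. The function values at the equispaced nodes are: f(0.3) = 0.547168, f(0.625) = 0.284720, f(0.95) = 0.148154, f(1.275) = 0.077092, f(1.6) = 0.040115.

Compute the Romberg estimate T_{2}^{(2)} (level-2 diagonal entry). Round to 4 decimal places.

0.2523

T_{0}^{(0)} (trapezoid, 1 panel, h=1.3000): 0.381734
T_{1}^{(0)} (trapezoid, 2 panels, h=0.6500): 0.287167
T_{2}^{(0)} (trapezoid, 4 panels, h=0.3250): 0.261172
T_{1}^{(1)} = 0.287167 + (0.287167 − 0.381734)/3 = 0.255645
T_{2}^{(1)} = 0.261172 + (0.261172 − 0.287167)/3 = 0.252507
T_{2}^{(2)} = 0.252507 + (0.252507 − 0.255645)/15 = 0.252298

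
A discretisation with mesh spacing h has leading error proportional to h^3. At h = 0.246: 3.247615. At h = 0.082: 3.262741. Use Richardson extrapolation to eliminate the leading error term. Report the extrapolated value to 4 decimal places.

Extrapolated value = (27·A(h/3) − A(h)) / (27 − 1)
= (27·3.262741 − 3.247615) / 26
= 84.846392 / 26 = 3.263323

3.2633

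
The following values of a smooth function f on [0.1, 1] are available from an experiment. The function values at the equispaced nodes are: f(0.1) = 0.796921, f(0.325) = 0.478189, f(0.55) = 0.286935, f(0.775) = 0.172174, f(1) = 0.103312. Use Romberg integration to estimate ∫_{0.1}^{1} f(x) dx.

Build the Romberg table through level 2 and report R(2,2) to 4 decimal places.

R(0,0) (trapezoid, 1 panel, h=0.9000): 0.405105
R(1,0) (trapezoid, 2 panels, h=0.4500): 0.331673
R(2,0) (trapezoid, 4 panels, h=0.2250): 0.312168
R(1,1) = 0.331673 + (0.331673 − 0.405105)/3 = 0.307196
R(2,1) = 0.312168 + (0.312168 − 0.331673)/3 = 0.305666
R(2,2) = 0.305666 + (0.305666 − 0.307196)/15 = 0.305564

0.3056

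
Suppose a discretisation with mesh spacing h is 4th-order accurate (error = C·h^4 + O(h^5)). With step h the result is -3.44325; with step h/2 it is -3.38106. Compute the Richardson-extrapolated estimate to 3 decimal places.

-3.377

The leading error scales as h^4; refining by a factor of 2 reduces it by 2^4 = 16.
Extrapolated value = (16·A(h/2) − A(h)) / (16 − 1)
= (16·(-3.38106) − (-3.44325)) / 15
= -50.65371 / 15 = -3.37691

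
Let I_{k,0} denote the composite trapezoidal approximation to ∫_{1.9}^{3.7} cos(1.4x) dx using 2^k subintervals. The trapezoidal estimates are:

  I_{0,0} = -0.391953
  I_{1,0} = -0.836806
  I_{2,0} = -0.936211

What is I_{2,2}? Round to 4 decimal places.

-0.9683

I_{1,1} = (4·(-0.836806) − (-0.391953)) / 3 = -0.985090
I_{2,1} = (4·(-0.936211) − (-0.836806)) / 3 = -0.969346
I_{2,2} = -0.969346 + (-0.969346 − (-0.985090))/15 = -0.968296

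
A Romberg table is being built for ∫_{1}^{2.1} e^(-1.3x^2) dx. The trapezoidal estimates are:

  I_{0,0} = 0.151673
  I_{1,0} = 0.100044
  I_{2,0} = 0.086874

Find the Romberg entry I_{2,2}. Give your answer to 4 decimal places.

0.0825

Richardson extrapolation on the trapezoidal column (denominator 4−1=3):
I_{1,1} = (4·0.100044 − 0.151673) / 3 = 0.082834
I_{2,1} = 0.086874 + (0.086874 − 0.100044)/3 = 0.082484
I_{2,2} = (16·0.082484 − 0.082834) / 15 = 0.082461
(Column j=1 coincides with Simpson's rule on the same nodes.)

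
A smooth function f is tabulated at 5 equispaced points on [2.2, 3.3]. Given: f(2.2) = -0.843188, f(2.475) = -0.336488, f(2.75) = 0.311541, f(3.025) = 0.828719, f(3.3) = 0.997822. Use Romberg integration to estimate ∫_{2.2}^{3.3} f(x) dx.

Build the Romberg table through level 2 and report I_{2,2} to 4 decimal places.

0.2514

I_{0,0} (trapezoid, 1 panel, h=1.1000): 0.085049
I_{1,0} (trapezoid, 2 panels, h=0.5500): 0.213872
I_{2,0} (trapezoid, 4 panels, h=0.2750): 0.242299
I_{1,1} = 0.213872 + (0.213872 − 0.085049)/3 = 0.256813
I_{2,1} = 0.242299 + (0.242299 − 0.213872)/3 = 0.251775
I_{2,2} = 0.251775 + (0.251775 − 0.256813)/15 = 0.251439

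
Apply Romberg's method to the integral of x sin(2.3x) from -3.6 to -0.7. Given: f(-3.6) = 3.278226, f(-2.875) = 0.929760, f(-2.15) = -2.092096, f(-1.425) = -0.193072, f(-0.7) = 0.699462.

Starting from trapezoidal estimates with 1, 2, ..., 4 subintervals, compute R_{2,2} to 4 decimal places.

R_{0,0} (trapezoid, 1 panel, h=2.9000): 5.767648
R_{1,0} (trapezoid, 2 panels, h=1.4500): -0.149715
R_{2,0} (trapezoid, 4 panels, h=0.7250): 0.459241
R_{1,1} = -0.149715 + (-0.149715 − 5.767648)/3 = -2.122169
R_{2,1} = 0.459241 + (0.459241 − (-0.149715))/3 = 0.662226
R_{2,2} = 0.662226 + (0.662226 − (-2.122169))/15 = 0.847852

0.8479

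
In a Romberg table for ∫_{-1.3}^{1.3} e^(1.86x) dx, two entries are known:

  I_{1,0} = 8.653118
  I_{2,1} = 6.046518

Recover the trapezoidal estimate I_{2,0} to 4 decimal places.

6.6982

From I_{2,1} = (4·I_{2,0} − I_{1,0})/3, solve for I_{2,0}:
4·I_{2,0} = 3·6.046518 + 8.653118 = 26.792672
I_{2,0} = 6.698168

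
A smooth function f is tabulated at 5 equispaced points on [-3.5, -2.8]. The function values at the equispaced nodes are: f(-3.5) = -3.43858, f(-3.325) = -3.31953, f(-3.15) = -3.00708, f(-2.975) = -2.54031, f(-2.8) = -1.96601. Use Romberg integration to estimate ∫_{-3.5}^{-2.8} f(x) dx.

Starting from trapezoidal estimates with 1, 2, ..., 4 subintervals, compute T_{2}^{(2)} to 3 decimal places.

-2.033

T_{0}^{(0)} (trapezoid, 1 panel, h=0.7000): -1.89161
T_{1}^{(0)} (trapezoid, 2 panels, h=0.3500): -1.99828
T_{2}^{(0)} (trapezoid, 4 panels, h=0.1750): -2.02461
T_{1}^{(1)} = -1.99828 + (-1.99828 − (-1.89161))/3 = -2.03384
T_{2}^{(1)} = -2.02461 + (-2.02461 − (-1.99828))/3 = -2.03339
T_{2}^{(2)} = -2.03339 + (-2.03339 − (-2.03384))/15 = -2.03336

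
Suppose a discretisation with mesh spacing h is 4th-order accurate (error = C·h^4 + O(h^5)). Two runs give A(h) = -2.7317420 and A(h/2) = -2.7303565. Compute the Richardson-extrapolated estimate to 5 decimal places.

-2.73026

The leading error scales as h^4; refining by a factor of 2 reduces it by 2^4 = 16.
Extrapolated value = (16·A(h/2) − A(h)) / (16 − 1)
= (16·(-2.7303565) − (-2.7317420)) / 15
= -40.9539620 / 15 = -2.7302641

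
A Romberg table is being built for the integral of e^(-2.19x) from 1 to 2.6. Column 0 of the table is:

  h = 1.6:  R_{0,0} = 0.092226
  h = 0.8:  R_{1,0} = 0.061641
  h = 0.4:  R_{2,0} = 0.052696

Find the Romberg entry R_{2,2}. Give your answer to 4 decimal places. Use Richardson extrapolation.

0.0496

R_{1,1} = 0.061641 + (0.061641 − 0.092226)/3 = 0.051446
R_{2,1} = (4·0.052696 − 0.061641) / 3 = 0.049714
R_{2,2} = (16·0.049714 − 0.051446) / 15 = 0.049599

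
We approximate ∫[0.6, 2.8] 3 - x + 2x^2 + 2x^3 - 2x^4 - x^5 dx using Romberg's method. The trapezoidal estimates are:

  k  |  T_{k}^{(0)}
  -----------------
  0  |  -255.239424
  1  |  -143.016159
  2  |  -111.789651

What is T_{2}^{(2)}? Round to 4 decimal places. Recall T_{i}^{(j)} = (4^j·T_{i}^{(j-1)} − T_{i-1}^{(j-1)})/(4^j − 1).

-101.0990

T_{1}^{(1)} = -143.016159 + (-143.016159 − (-255.239424))/3 = -105.608404
T_{2}^{(1)} = (4·(-111.789651) − (-143.016159)) / 3 = -101.380815
T_{2}^{(2)} = -101.380815 + (-101.380815 − (-105.608404))/15 = -101.098976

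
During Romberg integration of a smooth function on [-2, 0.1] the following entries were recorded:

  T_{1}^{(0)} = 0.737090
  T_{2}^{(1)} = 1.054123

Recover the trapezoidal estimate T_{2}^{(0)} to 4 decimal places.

From T_{2}^{(1)} = (4·T_{2}^{(0)} − T_{1}^{(0)})/3, solve for T_{2}^{(0)}:
4·T_{2}^{(0)} = 3·1.054123 + 0.737090 = 3.899459
T_{2}^{(0)} = 0.974865

0.9749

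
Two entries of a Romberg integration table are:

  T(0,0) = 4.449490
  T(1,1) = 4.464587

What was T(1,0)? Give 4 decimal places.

4.4608

From T(1,1) = (4·T(1,0) − T(0,0))/3, solve for T(1,0):
4·T(1,0) = 3·4.464587 + 4.449490 = 17.843251
T(1,0) = 4.460813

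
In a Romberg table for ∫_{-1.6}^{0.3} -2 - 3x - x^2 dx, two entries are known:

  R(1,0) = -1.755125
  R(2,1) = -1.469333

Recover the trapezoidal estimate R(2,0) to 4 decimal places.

-1.5408

From R(2,1) = (4·R(2,0) − R(1,0))/3, solve for R(2,0):
4·R(2,0) = 3·(-1.469333) + (-1.755125) = -6.163124
R(2,0) = -1.540781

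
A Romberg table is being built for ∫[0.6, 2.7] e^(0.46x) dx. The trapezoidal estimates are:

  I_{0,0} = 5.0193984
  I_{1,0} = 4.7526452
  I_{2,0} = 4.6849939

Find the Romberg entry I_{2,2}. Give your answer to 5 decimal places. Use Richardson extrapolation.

4.66236

I_{1,1} = (4·4.7526452 − 5.0193984) / 3 = 4.6637275
I_{2,1} = 4.6849939 + (4.6849939 − 4.7526452)/3 = 4.6624435
I_{2,2} = 4.6624435 + (4.6624435 − 4.6637275)/15 = 4.6623579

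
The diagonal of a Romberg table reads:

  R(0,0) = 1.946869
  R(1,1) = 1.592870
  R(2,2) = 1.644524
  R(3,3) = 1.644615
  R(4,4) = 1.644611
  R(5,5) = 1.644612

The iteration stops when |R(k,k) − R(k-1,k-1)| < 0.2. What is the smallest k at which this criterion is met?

k = 2

|R(1,1) − R(0,0)| = 0.353999 ≥ 0.2
|R(2,2) − R(1,1)| = 0.051654 < 0.2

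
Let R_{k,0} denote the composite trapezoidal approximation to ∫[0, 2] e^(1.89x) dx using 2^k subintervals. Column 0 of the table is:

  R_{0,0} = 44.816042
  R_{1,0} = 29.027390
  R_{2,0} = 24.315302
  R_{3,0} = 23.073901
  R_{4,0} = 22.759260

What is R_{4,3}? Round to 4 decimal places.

22.6540

Richardson extrapolation on the trapezoidal column (denominator 4−1=3):
R_{2,1} = 24.315302 + (24.315302 − 29.027390)/3 = 22.744606
R_{3,1} = (4·23.073901 − 24.315302) / 3 = 22.660101
R_{4,1} = 22.759260 + (22.759260 − 23.073901)/3 = 22.654380
R_{3,2} = 22.660101 + (22.660101 − 22.744606)/15 = 22.654467
R_{4,2} = (16·22.654380 − 22.660101) / 15 = 22.653999
R_{4,3} = 22.653999 + (22.653999 − 22.654467)/63 = 22.653992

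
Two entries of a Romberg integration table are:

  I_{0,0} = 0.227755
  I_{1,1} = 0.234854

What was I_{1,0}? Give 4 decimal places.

0.2331

From I_{1,1} = (4·I_{1,0} − I_{0,0})/3, solve for I_{1,0}:
4·I_{1,0} = 3·0.234854 + 0.227755 = 0.932317
I_{1,0} = 0.233079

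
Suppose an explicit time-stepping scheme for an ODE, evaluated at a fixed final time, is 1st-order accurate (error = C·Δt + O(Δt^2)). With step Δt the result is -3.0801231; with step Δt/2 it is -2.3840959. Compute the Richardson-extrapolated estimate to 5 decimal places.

-1.68807

The leading error scales as Δt; refining by a factor of 2 reduces it by 2^1 = 2.
Extrapolated value = (2·A(Δt/2) − A(Δt)) / (2 − 1)
= (2·(-2.3840959) − (-3.0801231)) / 1
= -1.6880687 / 1 = -1.6880687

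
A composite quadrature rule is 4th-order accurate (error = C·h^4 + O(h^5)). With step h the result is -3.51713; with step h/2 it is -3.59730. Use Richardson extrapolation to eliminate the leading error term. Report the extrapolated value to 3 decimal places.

The leading error scales as h^4; refining by a factor of 2 reduces it by 2^4 = 16.
Extrapolated value = (16·A(h/2) − A(h)) / (16 − 1)
= (16·(-3.59730) − (-3.51713)) / 15
= -54.03967 / 15 = -3.60264

-3.603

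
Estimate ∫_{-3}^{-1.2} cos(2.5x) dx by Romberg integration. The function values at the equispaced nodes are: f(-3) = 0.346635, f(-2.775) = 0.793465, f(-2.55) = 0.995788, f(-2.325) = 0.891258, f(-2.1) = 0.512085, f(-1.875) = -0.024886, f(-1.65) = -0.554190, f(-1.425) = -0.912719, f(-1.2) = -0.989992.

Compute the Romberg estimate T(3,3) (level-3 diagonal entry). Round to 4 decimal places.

0.3188

T(0,0) (trapezoid, 1 panel, h=1.8000): -0.579021
T(1,0) (trapezoid, 2 panels, h=0.9000): 0.171366
T(2,0) (trapezoid, 4 panels, h=0.4500): 0.284402
T(3,0) (trapezoid, 8 panels, h=0.2250): 0.310303
T(1,1) = 0.171366 + (0.171366 − (-0.579021))/3 = 0.421495
T(2,1) = 0.284402 + (0.284402 − 0.171366)/3 = 0.322081
T(3,1) = 0.310303 + (0.310303 − 0.284402)/3 = 0.318937
T(2,2) = 0.322081 + (0.322081 − 0.421495)/15 = 0.315453
T(3,2) = 0.318937 + (0.318937 − 0.322081)/15 = 0.318727
T(3,3) = 0.318727 + (0.318727 − 0.315453)/63 = 0.318779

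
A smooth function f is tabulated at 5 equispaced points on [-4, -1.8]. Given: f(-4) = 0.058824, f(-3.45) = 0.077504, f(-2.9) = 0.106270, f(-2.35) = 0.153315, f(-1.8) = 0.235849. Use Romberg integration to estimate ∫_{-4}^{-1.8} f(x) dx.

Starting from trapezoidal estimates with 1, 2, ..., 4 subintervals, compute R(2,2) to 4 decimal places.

R(0,0) (trapezoid, 1 panel, h=2.2000): 0.324140
R(1,0) (trapezoid, 2 panels, h=1.1000): 0.278967
R(2,0) (trapezoid, 4 panels, h=0.5500): 0.266434
R(1,1) = 0.278967 + (0.278967 − 0.324140)/3 = 0.263909
R(2,1) = 0.266434 + (0.266434 − 0.278967)/3 = 0.262256
R(2,2) = 0.262256 + (0.262256 − 0.263909)/15 = 0.262146

0.2621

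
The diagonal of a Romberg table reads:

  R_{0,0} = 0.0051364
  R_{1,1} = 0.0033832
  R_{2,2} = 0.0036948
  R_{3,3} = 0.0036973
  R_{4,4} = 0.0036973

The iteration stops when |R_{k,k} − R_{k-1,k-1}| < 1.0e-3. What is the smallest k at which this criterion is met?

k = 2

|R_{1,1} − R_{0,0}| = 0.0017532 ≥ 1.0e-3
|R_{2,2} − R_{1,1}| = 0.0003116 < 1.0e-3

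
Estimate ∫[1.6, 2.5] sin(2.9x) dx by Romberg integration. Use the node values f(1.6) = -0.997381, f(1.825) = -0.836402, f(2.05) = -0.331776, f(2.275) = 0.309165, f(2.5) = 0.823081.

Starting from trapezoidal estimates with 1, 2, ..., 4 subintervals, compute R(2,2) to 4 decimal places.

R(0,0) (trapezoid, 1 panel, h=0.9000): -0.078435
R(1,0) (trapezoid, 2 panels, h=0.4500): -0.188517
R(2,0) (trapezoid, 4 panels, h=0.2250): -0.212887
R(1,1) = -0.188517 + (-0.188517 − (-0.078435))/3 = -0.225211
R(2,1) = -0.212887 + (-0.212887 − (-0.188517))/3 = -0.221010
R(2,2) = -0.221010 + (-0.221010 − (-0.225211))/15 = -0.220730

-0.2207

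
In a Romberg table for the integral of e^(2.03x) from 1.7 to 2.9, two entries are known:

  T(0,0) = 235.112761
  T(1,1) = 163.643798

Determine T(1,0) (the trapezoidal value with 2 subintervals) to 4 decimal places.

181.5110

From T(1,1) = (4·T(1,0) − T(0,0))/3, solve for T(1,0):
4·T(1,0) = 3·163.643798 + 235.112761 = 726.044155
T(1,0) = 181.511039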